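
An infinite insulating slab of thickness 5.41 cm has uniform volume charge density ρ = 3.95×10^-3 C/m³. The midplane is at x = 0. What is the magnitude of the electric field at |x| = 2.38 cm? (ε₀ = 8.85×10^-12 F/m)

1.06e7 N/C

By symmetry E is perpendicular to the slab. A Gaussian pillbox from −2.38 cm to +2.38 cm (face area A) lies entirely within the slab.
Q_enc = ρ·(2x)·A and flux = 2EA, so 2EA = 2ρxA/ε₀ ⇒ E = |ρ|x/ε₀.
E = (3.95×10^-3)(0.0238)/(8.85×10^-12) = 1.06×10^7 N/C.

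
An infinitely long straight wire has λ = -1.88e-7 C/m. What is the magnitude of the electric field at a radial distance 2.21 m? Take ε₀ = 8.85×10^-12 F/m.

|E| ≈ 1.53×10^3 V/m

Coaxial Gaussian cylinder, radius r = 2.21 m, length L.
Q_enc = λL, so λ_enc = -1.88e-7 C/m.
Applying ∮E·dA = Q_enc/ε₀ with the end caps contributing no flux:
E = |λ_enc|/(2πε₀r) = (1.88×10^-7)/(2π·8.85×10^-12·2.21) = 1.53×10^3 N/C.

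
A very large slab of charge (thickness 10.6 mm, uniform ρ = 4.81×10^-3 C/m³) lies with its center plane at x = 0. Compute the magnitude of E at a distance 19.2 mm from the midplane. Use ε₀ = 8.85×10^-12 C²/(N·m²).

The point |x| = 19.2 mm lies outside the slab (half-thickness 0.0053 m). A symmetric pillbox spanning the full slab encloses Q_enc = ρ·d·A.
Flux = 2EA ⇒ E = |ρ|d/(2ε₀), independent of distance outside.
E = (4.81e-3)(0.0106)/(2·8.85×10^-12) = 2.88×10^6 N/C.

E ≈ 2.88e6 V/m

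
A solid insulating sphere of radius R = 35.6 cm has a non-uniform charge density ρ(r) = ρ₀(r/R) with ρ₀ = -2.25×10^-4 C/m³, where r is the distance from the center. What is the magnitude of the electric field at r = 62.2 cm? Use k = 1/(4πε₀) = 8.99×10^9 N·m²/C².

E = 7.41×10^5 V/m

Take a concentric spherical Gaussian surface of radius r = 62.2 cm (r > R, all charge enclosed).
Q_enc = 4π ∫₀^R ρ₀(r'/R)^1 r'² dr' = 4πρ₀R³/4 = -3.189×10^-5 C.
Applying ∮E·dA = Q_enc/ε₀ with Φ = E(4πr²):
E = k|Q_enc|/r² = (8.99×10^9)(3.189×10^-5)/(0.622)² = 7.41×10^5 N/C.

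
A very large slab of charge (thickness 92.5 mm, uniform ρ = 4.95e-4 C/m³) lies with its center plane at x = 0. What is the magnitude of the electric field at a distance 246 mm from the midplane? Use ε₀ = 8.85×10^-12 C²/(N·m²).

|E| = 2.59×10^6 N/C

The point |x| = 246 mm lies outside the slab (half-thickness 0.04625 m). A symmetric pillbox spanning the full slab encloses Q_enc = ρ·d·A.
Flux = 2EA ⇒ E = |ρ|d/(2ε₀), independent of distance outside.
E = (4.95×10^-4)(0.0925)/(2·8.85×10^-12) = 2.59×10^6 N/C.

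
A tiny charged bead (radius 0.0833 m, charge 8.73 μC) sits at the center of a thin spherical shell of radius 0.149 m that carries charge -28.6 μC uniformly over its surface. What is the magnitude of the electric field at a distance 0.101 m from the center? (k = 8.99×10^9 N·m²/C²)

Take a concentric spherical Gaussian surface of radius r = 0.101 m (between the bodies, 0.0833 m < r < 0.149 m).
The shell at 0.149 m lies outside the Gaussian surface, so Q_enc = 8.73 μC = 8.73×10^-6 C.
Gauss's law: E·4πr² = Q_enc/ε₀.
E = k|Q_enc|/r² = (8.99×10^9)(8.73×10^-6)/(0.101)² = 7.69×10^6 N/C.

E ≈ 7.69×10^6 N/C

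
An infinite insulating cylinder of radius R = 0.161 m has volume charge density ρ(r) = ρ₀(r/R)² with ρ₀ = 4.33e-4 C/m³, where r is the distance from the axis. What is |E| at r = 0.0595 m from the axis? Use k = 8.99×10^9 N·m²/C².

By cylindrical symmetry E is radial; use a coaxial Gaussian cylinder of radius 0.0595 m and length L (r < R).
Integrating ρ over the cross-section to radius r: λ_enc = (2πρ₀/R²) ∫₀^r r'^3 dr' = 2πρ₀ r^4/(4·R²) = 3.289e-7 C/m.
Since E is radial and uniform over the curved surface, Φ = E·2πrL = Q_enc/ε₀ = λ_enc L/ε₀.
E = 2k|λ_enc|/r = 2(8.99×10^9)(3.289×10^-7)/(0.0595) = 9.94×10^4 N/C.

|E| ≈ 9.94×10^4 V/m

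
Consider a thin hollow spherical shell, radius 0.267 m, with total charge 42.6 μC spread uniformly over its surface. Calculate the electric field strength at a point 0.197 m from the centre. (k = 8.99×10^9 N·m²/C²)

|E| = 0 N/C

Use a concentric Gaussian sphere at r = 0.197 m (inside the shell, r < 0.267 m).
No charge lies within this surface, so Q_enc = 0 and Gauss's law gives E·4πr² = 0 ⇒ E = 0.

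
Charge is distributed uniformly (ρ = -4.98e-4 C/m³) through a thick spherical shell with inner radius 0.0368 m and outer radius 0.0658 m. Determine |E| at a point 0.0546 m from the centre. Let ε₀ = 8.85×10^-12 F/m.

7.11×10^5 N/C

Symmetry ⇒ E = E(r) r̂. Gaussian sphere of radius r = 0.0546 m (within the shell material, 0.0368 m < r < 0.0658 m).
Enclosed charge is the volume from a to r: Q_enc = (4π/3)ρ(r³ − a³) = -2.356e-7 C.
Gauss's law: E·4πr² = Q_enc/ε₀.
E = |Q_enc|/(4πε₀r²) = (2.356×10^-7)/(4π·8.85×10^-12·(0.0546)²) = 7.11e5 N/C.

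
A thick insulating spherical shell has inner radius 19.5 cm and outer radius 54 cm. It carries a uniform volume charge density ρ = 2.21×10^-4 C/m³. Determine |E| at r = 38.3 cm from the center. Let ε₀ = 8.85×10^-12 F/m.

|E| = 2.77e6 N/C

Symmetry ⇒ E = E(r) r̂. Gaussian sphere of radius r = 38.3 cm (within the shell material, 19.5 cm < r < 54 cm).
Enclosed charge is the volume from a to r: Q_enc = (4π/3)ρ(r³ − a³) = 4.514×10^-5 C.
Applying ∮E·dA = Q_enc/ε₀ with Φ = E(4πr²):
E = |Q_enc|/(4πε₀r²) = (4.514e-5)/(4π·8.85×10^-12·(0.383)²) = 2.77e6 N/C.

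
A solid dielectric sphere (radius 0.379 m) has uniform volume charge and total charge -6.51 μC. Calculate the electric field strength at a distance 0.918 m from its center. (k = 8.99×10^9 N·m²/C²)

Symmetry ⇒ E = E(r) r̂. Gaussian sphere of radius r = 0.918 m (r > R, so the entire charge is enclosed).
Q_enc = -6.51 μC = -6.51e-6 C.
By Gauss's law, ∮E·dA = E·4πr² = Q_enc/ε₀.
E = k|Q_enc|/r² = (8.99×10^9)(6.51×10^-6)/(0.918)² = 6.94×10^4 N/C.

|E| ≈ 6.94×10^4 V/m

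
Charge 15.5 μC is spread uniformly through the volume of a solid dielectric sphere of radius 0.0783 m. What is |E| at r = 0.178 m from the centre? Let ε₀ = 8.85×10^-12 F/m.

By spherical symmetry E is radial; choose a Gaussian sphere of radius r = 0.178 m (r > R, so the entire charge is enclosed).
Q_enc = 15.5 μC = 1.55e-5 C.
By Gauss's law, ∮E·dA = E·4πr² = Q_enc/ε₀.
E = |Q_enc|/(4πε₀r²) = (1.55e-5)/(4π·8.85×10^-12·(0.178)²) = 4.40×10^6 N/C.

|E| ≈ 4.40×10^6 N/C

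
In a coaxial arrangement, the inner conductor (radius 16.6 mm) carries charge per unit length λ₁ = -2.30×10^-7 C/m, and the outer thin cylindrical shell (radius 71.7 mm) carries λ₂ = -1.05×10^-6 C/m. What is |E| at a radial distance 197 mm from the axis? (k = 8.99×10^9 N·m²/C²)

|E| ≈ 1.17×10^5 V/m

Choose a coaxial cylinder of radius r = 197 mm (arbitrary length L) as the Gaussian surface (r > 71.7 mm, enclosing both).
λ_enc = λ₁ + λ₂ = (-2.30e-7) + (-1.05×10^-6) = -1.28×10^-6 C/m.
Since E is radial and uniform over the curved surface, Φ = E·2πrL = Q_enc/ε₀ = λ_enc L/ε₀.
E = 2k|λ_enc|/r = 2(8.99×10^9)(1.28×10^-6)/(0.197) = 1.17e5 N/C.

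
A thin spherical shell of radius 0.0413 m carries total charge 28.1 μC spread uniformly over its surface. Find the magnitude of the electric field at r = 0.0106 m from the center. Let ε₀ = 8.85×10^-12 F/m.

E = 0

Take a concentric spherical Gaussian surface of radius r = 0.0106 m (inside the shell, r < 0.0413 m).
No charge lies within this surface, so Q_enc = 0 and Gauss's law gives E·4πr² = 0 ⇒ E = 0.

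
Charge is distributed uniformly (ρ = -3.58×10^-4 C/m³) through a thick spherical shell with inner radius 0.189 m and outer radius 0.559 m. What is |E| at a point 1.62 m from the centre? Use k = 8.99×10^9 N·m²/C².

Use a concentric Gaussian sphere at r = 1.62 m (r > 0.559 m, enclosing the whole shell).
Q_enc = ρ·(4π/3)(b³ − a³) = (-3.58×10^-4)·(4π/3)·((0.559)³ − (0.189)³) = -2.518×10^-4 C.
Since E is radial and uniform over the Gaussian sphere, Φ = E·4πr² = Q_enc/ε₀.
E = k|Q_enc|/r² = (8.99×10^9)(2.518e-4)/(1.62)² = 8.63×10^5 N/C.

|E| = 8.63e5 N/C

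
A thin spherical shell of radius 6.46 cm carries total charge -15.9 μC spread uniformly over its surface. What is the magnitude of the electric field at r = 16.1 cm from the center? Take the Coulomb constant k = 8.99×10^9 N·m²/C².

Use a concentric Gaussian sphere at r = 16.1 cm (r > 6.46 cm).
The entire shell is enclosed: Q_enc = -1.59e-5 C.
By Gauss's law, ∮E·dA = E·4πr² = Q_enc/ε₀.
E = k|Q_enc|/r² = (8.99×10^9)(1.59×10^-5)/(0.161)² = 5.51×10^6 N/C.

E = 5.51×10^6 N/C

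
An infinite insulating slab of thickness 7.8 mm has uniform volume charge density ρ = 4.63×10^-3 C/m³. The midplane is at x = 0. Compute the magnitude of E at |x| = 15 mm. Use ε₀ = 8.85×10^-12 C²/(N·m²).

|E| ≈ 2.04×10^6 N/C

The point |x| = 15 mm lies outside the slab (half-thickness 0.0039 m). A symmetric pillbox spanning the full slab encloses Q_enc = ρ·d·A.
Flux = 2EA ⇒ E = |ρ|d/(2ε₀), independent of distance outside.
E = (4.63×10^-3)(0.0078)/(2·8.85×10^-12) = 2.04e6 N/C.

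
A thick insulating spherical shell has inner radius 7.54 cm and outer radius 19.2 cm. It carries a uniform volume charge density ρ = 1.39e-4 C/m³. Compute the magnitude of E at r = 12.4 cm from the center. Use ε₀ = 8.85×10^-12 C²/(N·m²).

By spherical symmetry E is radial; choose a Gaussian sphere of radius r = 12.4 cm (within the shell material, 7.54 cm < r < 19.2 cm).
Only the shell between 7.54 cm and r is enclosed: Q_enc = ρ·(4π/3)(r³ − a³) = (1.39×10^-4)·(4π/3)·((0.124)³ − (0.0754)³) = 8.605×10^-7 C.
By Gauss's law, ∮E·dA = E·4πr² = Q_enc/ε₀.
E = |Q_enc|/(4πε₀r²) = (8.605×10^-7)/(4π·8.85×10^-12·(0.124)²) = 5.03×10^5 N/C.

5.03×10^5 V/m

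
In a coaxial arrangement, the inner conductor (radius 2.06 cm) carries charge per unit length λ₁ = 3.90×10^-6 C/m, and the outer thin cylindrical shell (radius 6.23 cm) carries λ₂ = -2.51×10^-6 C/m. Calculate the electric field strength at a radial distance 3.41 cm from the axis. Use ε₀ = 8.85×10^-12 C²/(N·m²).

2.06×10^6 N/C

Take a coaxial cylindrical Gaussian surface of radius r = 3.41 cm and length L (between the conductors, 2.06 cm < r < 6.23 cm).
Only the inner wire is enclosed; the outer shell contributes nothing inside itself. λ_enc = λ₁ = 3.90e-6 C/m.
Gauss's law: E·2πrL = λ_enc L/ε₀.
E = |λ_enc|/(2πε₀r) = (3.90e-6)/(2π·8.85×10^-12·0.0341) = 2.06e6 N/C.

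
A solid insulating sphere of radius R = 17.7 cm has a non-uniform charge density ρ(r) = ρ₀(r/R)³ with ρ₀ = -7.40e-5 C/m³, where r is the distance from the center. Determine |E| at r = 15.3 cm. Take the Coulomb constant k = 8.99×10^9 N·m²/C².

Use a concentric Gaussian sphere at r = 15.3 cm (r < R).
Integrate the density: Q_enc = 4π ∫₀^r ρ₀(r'/R)^3 r'² dr' = 4πρ₀ r^6/(6·R³) = -3.585×10^-7 C.
Since E is radial and uniform over the Gaussian sphere, Φ = E·4πr² = Q_enc/ε₀.
E = k|Q_enc|/r² = (8.99×10^9)(3.585e-7)/(0.153)² = 1.38×10^5 N/C.

|E| = 1.38×10^5 N/C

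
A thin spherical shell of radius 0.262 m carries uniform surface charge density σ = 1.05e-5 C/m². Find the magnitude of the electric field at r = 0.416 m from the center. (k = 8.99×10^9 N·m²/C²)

Use a concentric Gaussian sphere at r = 0.416 m (r > 0.262 m).
The entire shell is enclosed: Q_enc = σ·4πR² = (1.05e-5)·4π·(0.262)² = 9.057×10^-6 C.
Since E is radial and uniform over the Gaussian sphere, Φ = E·4πr² = Q_enc/ε₀.
E = k|Q_enc|/r² = (8.99×10^9)(9.057e-6)/(0.416)² = 4.71×10^5 N/C.

|E| ≈ 4.71e5 V/m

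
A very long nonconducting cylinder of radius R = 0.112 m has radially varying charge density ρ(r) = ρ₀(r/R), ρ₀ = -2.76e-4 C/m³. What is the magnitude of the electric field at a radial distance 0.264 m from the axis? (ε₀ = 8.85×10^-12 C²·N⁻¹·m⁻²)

Coaxial Gaussian cylinder, radius r = 0.264 m, length L (r > R, full charge per length enclosed).
λ_enc = 2π ∫₀^R ρ₀(r'/R)^1 r' dr' = 2πρ₀R²/3 = -7.251×10^-6 C/m.
By Gauss's law (flux through the curved wall only), E·2πrL = λ_enc L/ε₀.
E = |λ_enc|/(2πε₀r) = (7.251e-6)/(2π·8.85×10^-12·0.264) = 4.94×10^5 N/C.

E ≈ 4.94×10^5 V/m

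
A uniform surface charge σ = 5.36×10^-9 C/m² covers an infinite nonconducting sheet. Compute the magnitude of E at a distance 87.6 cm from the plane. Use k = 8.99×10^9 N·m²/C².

By planar symmetry E is perpendicular to the sheet and uniform; use a Gaussian pillbox with flat faces of area A on each side of the sheet.
Flux Φ = 2EA and Q_enc = σA, so 2EA = σA/ε₀ ⇒ E = |σ|/(2ε₀), independent of distance.
E = 2πk|σ| = 2π(8.99×10^9)(5.36e-9) = 303 N/C.

E ≈ 303 V/m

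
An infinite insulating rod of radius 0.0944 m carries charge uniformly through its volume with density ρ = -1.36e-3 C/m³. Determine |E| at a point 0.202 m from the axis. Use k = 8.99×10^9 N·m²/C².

Take a coaxial cylindrical Gaussian surface of radius r = 0.202 m and length L (r > 0.0944 m, full cross-section enclosed).
λ_enc = ρ·πR² = (-1.36×10^-3)π(0.0944)² = -3.807e-5 C/m.
Since E is radial and uniform over the curved surface, Φ = E·2πrL = Q_enc/ε₀ = λ_enc L/ε₀.
E = 2k|λ_enc|/r = 2(8.99×10^9)(3.807e-5)/(0.202) = 3.39×10^6 N/C.

E ≈ 3.39×10^6 N/C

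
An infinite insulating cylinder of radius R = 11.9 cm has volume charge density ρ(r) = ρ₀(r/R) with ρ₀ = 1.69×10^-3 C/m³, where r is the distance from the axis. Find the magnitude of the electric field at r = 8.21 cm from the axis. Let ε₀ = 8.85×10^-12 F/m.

Choose a coaxial cylinder of radius r = 8.21 cm (arbitrary length L) as the Gaussian surface (r < R).
Integrating ρ over the cross-section to radius r: λ_enc = (2πρ₀/R) ∫₀^r r'^2 dr' = 2πρ₀ r^3/(3·R) = 1.646×10^-5 C/m.
By Gauss's law (flux through the curved wall only), E·2πrL = λ_enc L/ε₀.
E = |λ_enc|/(2πε₀r) = (1.646×10^-5)/(2π·8.85×10^-12·0.0821) = 3.61×10^6 N/C.

E = 3.61×10^6 V/m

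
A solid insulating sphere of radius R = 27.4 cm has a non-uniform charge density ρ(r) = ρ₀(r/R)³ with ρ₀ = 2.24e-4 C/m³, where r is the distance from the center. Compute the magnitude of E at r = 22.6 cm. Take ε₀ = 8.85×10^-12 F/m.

By spherical symmetry E is radial; choose a Gaussian sphere of radius r = 22.6 cm (r < R).
Integrate the density: Q_enc = 4π ∫₀^r ρ₀(r'/R)^3 r'² dr' = 4πρ₀ r^6/(6·R³) = 3.039×10^-6 C.
Since E is radial and uniform over the Gaussian sphere, Φ = E·4πr² = Q_enc/ε₀.
E = |Q_enc|/(4πε₀r²) = (3.039×10^-6)/(4π·8.85×10^-12·(0.226)²) = 5.35×10^5 N/C.

5.35×10^5 V/m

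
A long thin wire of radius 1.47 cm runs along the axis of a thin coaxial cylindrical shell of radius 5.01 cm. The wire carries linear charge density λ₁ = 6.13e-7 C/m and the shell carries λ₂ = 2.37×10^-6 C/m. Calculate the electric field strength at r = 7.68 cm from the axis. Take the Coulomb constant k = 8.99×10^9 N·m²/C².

By cylindrical symmetry E is radial; use a coaxial Gaussian cylinder of radius 7.68 cm and length L (r > 5.01 cm, enclosing both).
λ_enc = λ₁ + λ₂ = (6.13×10^-7) + (2.37×10^-6) = 2.983e-6 C/m.
Gauss's law: E·2πrL = λ_enc L/ε₀.
E = 2k|λ_enc|/r = 2(8.99×10^9)(2.983×10^-6)/(0.0768) = 6.98×10^5 N/C.

|E| ≈ 6.98×10^5 N/C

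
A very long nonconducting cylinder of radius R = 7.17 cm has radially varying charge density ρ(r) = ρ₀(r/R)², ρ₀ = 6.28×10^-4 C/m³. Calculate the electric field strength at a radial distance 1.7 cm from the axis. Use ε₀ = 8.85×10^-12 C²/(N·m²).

By cylindrical symmetry E is radial; use a coaxial Gaussian cylinder of radius 1.7 cm and length L (r < R).
λ_enc = ∫₀^r ρ(r')·2πr' dr' = (2πρ₀/R²)·r^4/4 = 1.603e-8 C/m.
Since E is radial and uniform over the curved surface, Φ = E·2πrL = Q_enc/ε₀ = λ_enc L/ε₀.
E = |λ_enc|/(2πε₀r) = (1.603×10^-8)/(2π·8.85×10^-12·0.017) = 1.70e4 N/C.

|E| ≈ 1.70×10^4 N/C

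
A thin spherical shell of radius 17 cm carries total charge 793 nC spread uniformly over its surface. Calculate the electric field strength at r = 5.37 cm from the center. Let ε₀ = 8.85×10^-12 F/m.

Use a concentric Gaussian sphere at r = 5.37 cm (inside the shell, r < 17 cm).
No charge lies within this surface, so Q_enc = 0 and Gauss's law gives E·4πr² = 0 ⇒ E = 0.

E = 0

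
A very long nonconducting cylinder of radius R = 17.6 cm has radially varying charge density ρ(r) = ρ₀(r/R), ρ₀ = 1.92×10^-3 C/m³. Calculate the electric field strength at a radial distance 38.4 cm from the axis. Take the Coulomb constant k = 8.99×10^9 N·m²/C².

E ≈ 5.83×10^6 N/C

Choose a coaxial cylinder of radius r = 38.4 cm (arbitrary length L) as the Gaussian surface (r > R, full charge per length enclosed).
λ_enc = 2π ∫₀^R ρ₀(r'/R)^1 r' dr' = 2πρ₀R²/3 = 1.246e-4 C/m.
Gauss's law: E·2πrL = λ_enc L/ε₀.
E = 2k|λ_enc|/r = 2(8.99×10^9)(1.246×10^-4)/(0.384) = 5.83e6 N/C.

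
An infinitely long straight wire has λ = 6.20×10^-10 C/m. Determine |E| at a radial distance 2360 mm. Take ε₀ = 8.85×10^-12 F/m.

|E| = 4.72 N/C

By cylindrical symmetry E is radial; use a coaxial Gaussian cylinder of radius 2360 mm and length L.
Q_enc = λL, so λ_enc = 6.20×10^-10 C/m.
By Gauss's law (flux through the curved wall only), E·2πrL = λ_enc L/ε₀.
E = |λ_enc|/(2πε₀r) = (6.20×10^-10)/(2π·8.85×10^-12·2.36) = 4.72 N/C.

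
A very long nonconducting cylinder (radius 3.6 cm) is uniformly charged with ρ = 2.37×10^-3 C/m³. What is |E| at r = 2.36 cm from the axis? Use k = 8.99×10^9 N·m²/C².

E ≈ 3.16e6 N/C

By cylindrical symmetry E is radial; use a coaxial Gaussian cylinder of radius 2.36 cm and length L (r < R).
Enclosed charge per unit length: λ_enc = ρ·πr² = (2.37×10^-3)π(0.0236)² = 4.147e-6 C/m.
Applying ∮E·dA = Q_enc/ε₀ with the end caps contributing no flux:
E = 2k|λ_enc|/r = 2(8.99×10^9)(4.147e-6)/(0.0236) = 3.16×10^6 N/C.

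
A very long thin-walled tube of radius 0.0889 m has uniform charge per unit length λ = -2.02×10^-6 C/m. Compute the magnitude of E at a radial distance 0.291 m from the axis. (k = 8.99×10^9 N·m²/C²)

|E| ≈ 1.25×10^5 N/C

Coaxial Gaussian cylinder, radius r = 0.291 m, length L (r > 0.0889 m).
The full line charge is enclosed: λ_enc = -2.02×10^-6 C/m.
By Gauss's law (flux through the curved wall only), E·2πrL = λ_enc L/ε₀.
E = 2k|λ_enc|/r = 2(8.99×10^9)(2.02×10^-6)/(0.291) = 1.25×10^5 N/C.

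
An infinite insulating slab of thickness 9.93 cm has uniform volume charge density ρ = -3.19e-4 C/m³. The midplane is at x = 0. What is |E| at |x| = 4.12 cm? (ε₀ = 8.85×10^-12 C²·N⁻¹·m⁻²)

|E| ≈ 1.49×10^6 V/m

By symmetry E is perpendicular to the slab. A Gaussian pillbox from −4.12 cm to +4.12 cm (face area A) lies entirely within the slab.
Q_enc = ρ·(2x)·A and flux = 2EA, so 2EA = 2ρxA/ε₀ ⇒ E = |ρ|x/ε₀.
E = (3.19×10^-4)(0.0412)/(8.85×10^-12) = 1.49×10^6 N/C.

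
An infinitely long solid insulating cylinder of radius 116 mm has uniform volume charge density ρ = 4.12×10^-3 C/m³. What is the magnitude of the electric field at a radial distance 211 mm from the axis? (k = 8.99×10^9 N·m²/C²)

By cylindrical symmetry E is radial; use a coaxial Gaussian cylinder of radius 211 mm and length L (r > 116 mm, full cross-section enclosed).
λ_enc = ρ·πR² = (4.12e-3)π(0.116)² = 1.742e-4 C/m.
By Gauss's law (flux through the curved wall only), E·2πrL = λ_enc L/ε₀.
E = 2k|λ_enc|/r = 2(8.99×10^9)(1.742×10^-4)/(0.211) = 1.48e7 N/C.

E = 1.48×10^7 N/C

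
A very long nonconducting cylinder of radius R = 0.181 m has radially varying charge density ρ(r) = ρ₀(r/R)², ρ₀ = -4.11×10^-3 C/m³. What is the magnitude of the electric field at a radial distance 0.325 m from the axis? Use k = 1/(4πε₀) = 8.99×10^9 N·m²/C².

1.17×10^7 N/C

Choose a coaxial cylinder of radius r = 0.325 m (arbitrary length L) as the Gaussian surface (r > R, full charge per length enclosed).
λ_enc = 2π ∫₀^R ρ₀(r'/R)^2 r' dr' = 2πρ₀R²/4 = -2.115×10^-4 C/m.
Applying ∮E·dA = Q_enc/ε₀ with the end caps contributing no flux:
E = 2k|λ_enc|/r = 2(8.99×10^9)(2.115×10^-4)/(0.325) = 1.17×10^7 N/C.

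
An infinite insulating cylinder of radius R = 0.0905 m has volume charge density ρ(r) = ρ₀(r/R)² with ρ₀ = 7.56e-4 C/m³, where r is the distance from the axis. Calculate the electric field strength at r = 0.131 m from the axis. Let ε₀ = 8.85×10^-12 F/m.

|E| = 1.34e6 V/m

Take a coaxial cylindrical Gaussian surface of radius r = 0.131 m and length L (r > R, full charge per length enclosed).
λ_enc = 2π ∫₀^R ρ₀(r'/R)^2 r' dr' = 2πρ₀R²/4 = 9.726e-6 C/m.
Since E is radial and uniform over the curved surface, Φ = E·2πrL = Q_enc/ε₀ = λ_enc L/ε₀.
E = |λ_enc|/(2πε₀r) = (9.726×10^-6)/(2π·8.85×10^-12·0.131) = 1.34×10^6 N/C.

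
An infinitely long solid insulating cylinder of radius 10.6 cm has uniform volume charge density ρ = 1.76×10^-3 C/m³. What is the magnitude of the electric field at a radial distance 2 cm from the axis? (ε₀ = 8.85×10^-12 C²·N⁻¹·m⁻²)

Take a coaxial cylindrical Gaussian surface of radius r = 2 cm and length L (r < R).
Charge inside radius r per length L is ρ·πr²·L, so λ_enc = ρπr² = 2.212×10^-6 C/m.
By Gauss's law (flux through the curved wall only), E·2πrL = λ_enc L/ε₀.
E = |λ_enc|/(2πε₀r) = (2.212×10^-6)/(2π·8.85×10^-12·0.02) = 1.99e6 N/C.

E = 1.99×10^6 N/C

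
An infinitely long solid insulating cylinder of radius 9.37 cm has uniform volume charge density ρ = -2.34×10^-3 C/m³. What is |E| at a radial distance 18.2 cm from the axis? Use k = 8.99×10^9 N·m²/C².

Coaxial Gaussian cylinder, radius r = 18.2 cm, length L (r > 9.37 cm, full cross-section enclosed).
λ_enc = ρ·πR² = (-2.34e-3)π(0.0937)² = -6.454×10^-5 C/m.
By Gauss's law (flux through the curved wall only), E·2πrL = λ_enc L/ε₀.
E = 2k|λ_enc|/r = 2(8.99×10^9)(6.454e-5)/(0.182) = 6.38×10^6 N/C.

|E| = 6.38×10^6 N/C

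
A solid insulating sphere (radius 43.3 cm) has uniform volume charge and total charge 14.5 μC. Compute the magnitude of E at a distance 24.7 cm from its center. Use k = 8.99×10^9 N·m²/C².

3.97×10^5 N/C

Take a concentric spherical Gaussian surface of radius r = 24.7 cm (r < R).
Only the charge within r is enclosed: Q_enc = Q·(r/R)³ = (14.5 μC)·(24.7 cm/43.3 cm)³ = 2.692×10^-6 C.
Since E is radial and uniform over the Gaussian sphere, Φ = E·4πr² = Q_enc/ε₀.
E = k|Q_enc|/r² = (8.99×10^9)(2.692×10^-6)/(0.247)² = 3.97×10^5 N/C.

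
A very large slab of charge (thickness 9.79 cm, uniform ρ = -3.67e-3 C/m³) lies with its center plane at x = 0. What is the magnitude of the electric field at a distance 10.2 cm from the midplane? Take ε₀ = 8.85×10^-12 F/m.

E ≈ 2.03×10^7 V/m

The point |x| = 10.2 cm lies outside the slab (half-thickness 0.04895 m). A symmetric pillbox spanning the full slab encloses Q_enc = ρ·d·A.
Flux = 2EA ⇒ E = |ρ|d/(2ε₀), independent of distance outside.
E = (3.67e-3)(0.0979)/(2·8.85×10^-12) = 2.03×10^7 N/C.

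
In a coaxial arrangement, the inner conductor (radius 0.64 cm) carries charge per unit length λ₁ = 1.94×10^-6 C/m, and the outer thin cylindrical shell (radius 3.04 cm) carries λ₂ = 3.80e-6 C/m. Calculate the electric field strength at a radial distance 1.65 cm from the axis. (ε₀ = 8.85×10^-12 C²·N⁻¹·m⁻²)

2.11×10^6 N/C

By cylindrical symmetry E is radial; use a coaxial Gaussian cylinder of radius 1.65 cm and length L (between the conductors, 0.64 cm < r < 3.04 cm).
Only the inner wire is enclosed; the outer shell contributes nothing inside itself. λ_enc = λ₁ = 1.94×10^-6 C/m.
Gauss's law: E·2πrL = λ_enc L/ε₀.
E = |λ_enc|/(2πε₀r) = (1.94e-6)/(2π·8.85×10^-12·0.0165) = 2.11×10^6 N/C.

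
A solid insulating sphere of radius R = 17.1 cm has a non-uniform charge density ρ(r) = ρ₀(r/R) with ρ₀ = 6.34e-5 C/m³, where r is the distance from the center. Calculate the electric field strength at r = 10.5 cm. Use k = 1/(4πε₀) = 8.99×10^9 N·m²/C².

Take a concentric spherical Gaussian surface of radius r = 10.5 cm (r < R).
Q_enc = ∫₀^r ρ(r')·4πr'² dr' = (4πρ₀/R) ∫₀^r r'^3 dr' = 4πρ₀ r^4/(4·R) = 1.416e-7 C.
By Gauss's law, ∮E·dA = E·4πr² = Q_enc/ε₀.
E = k|Q_enc|/r² = (8.99×10^9)(1.416e-7)/(0.105)² = 1.15e5 N/C.

|E| = 1.15×10^5 N/C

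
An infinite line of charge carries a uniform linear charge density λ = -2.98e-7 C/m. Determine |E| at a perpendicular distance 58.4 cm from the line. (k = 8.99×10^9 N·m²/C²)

Choose a coaxial cylinder of radius r = 58.4 cm (arbitrary length L) as the Gaussian surface.
Q_enc = λL, so λ_enc = -2.98e-7 C/m.
Applying ∮E·dA = Q_enc/ε₀ with the end caps contributing no flux:
E = 2k|λ_enc|/r = 2(8.99×10^9)(2.98e-7)/(0.584) = 9.17×10^3 N/C.

|E| ≈ 9.17×10^3 V/m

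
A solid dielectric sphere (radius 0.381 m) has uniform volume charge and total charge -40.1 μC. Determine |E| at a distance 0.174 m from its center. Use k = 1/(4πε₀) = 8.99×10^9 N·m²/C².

E = 1.13e6 N/C

Use a concentric Gaussian sphere at r = 0.174 m (r < R).
For a uniform sphere the enclosed fraction is (r/R)³, so Q_enc = (-40.1 μC)(0.174/0.381)³ = -3.82e-6 C.
By Gauss's law, ∮E·dA = E·4πr² = Q_enc/ε₀.
E = k|Q_enc|/r² = (8.99×10^9)(3.82×10^-6)/(0.174)² = 1.13×10^6 N/C.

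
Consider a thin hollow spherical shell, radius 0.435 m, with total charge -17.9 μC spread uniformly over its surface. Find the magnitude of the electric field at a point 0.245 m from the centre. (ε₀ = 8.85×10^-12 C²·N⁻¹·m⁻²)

By spherical symmetry E is radial; choose a Gaussian sphere of radius r = 0.245 m (inside the shell, r < 0.435 m).
All the charge is outside the Gaussian surface: Q_enc = 0, hence E = 0 everywhere inside the shell.

|E| = 0 N/C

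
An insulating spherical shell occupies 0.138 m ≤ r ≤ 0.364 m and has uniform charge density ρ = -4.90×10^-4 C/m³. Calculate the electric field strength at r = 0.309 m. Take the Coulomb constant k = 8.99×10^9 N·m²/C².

|E| = 5.19×10^6 V/m

Use a concentric Gaussian sphere at r = 0.309 m (within the shell material, 0.138 m < r < 0.364 m).
Enclosed charge is the volume from a to r: Q_enc = (4π/3)ρ(r³ − a³) = -5.516e-5 C.
Applying ∮E·dA = Q_enc/ε₀ with Φ = E(4πr²):
E = k|Q_enc|/r² = (8.99×10^9)(5.516e-5)/(0.309)² = 5.19×10^6 N/C.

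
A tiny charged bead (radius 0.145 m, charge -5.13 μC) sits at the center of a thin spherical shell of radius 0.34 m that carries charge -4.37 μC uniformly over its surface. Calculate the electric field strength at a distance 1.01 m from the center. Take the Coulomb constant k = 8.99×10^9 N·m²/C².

E ≈ 8.37×10^4 N/C

Use a concentric Gaussian sphere at r = 1.01 m (r > 0.34 m, enclosing both).
Q_enc = (-5.13 μC) + (-4.37 μC) = -9.50×10^-6 C.
Applying ∮E·dA = Q_enc/ε₀ with Φ = E(4πr²):
E = k|Q_enc|/r² = (8.99×10^9)(9.50×10^-6)/(1.01)² = 8.37e4 N/C.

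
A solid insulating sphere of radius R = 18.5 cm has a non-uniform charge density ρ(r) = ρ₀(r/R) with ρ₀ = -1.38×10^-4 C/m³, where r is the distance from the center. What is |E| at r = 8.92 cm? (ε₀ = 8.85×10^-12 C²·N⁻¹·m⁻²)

Symmetry ⇒ E = E(r) r̂. Gaussian sphere of radius r = 8.92 cm (r < R).
Integrate the density: Q_enc = 4π ∫₀^r ρ₀(r'/R)^1 r'² dr' = 4πρ₀ r^4/(4·R) = -1.484×10^-7 C.
Gauss's law: E·4πr² = Q_enc/ε₀.
E = |Q_enc|/(4πε₀r²) = (1.484e-7)/(4π·8.85×10^-12·(0.0892)²) = 1.68×10^5 N/C.

|E| = 1.68e5 N/C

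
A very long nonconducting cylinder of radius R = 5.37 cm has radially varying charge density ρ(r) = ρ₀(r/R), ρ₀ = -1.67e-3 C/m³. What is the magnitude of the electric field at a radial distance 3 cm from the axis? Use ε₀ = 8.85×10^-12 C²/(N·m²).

E = 1.05×10^6 V/m

Coaxial Gaussian cylinder, radius r = 3 cm, length L (r < R).
Integrating ρ over the cross-section to radius r: λ_enc = (2πρ₀/R) ∫₀^r r'^2 dr' = 2πρ₀ r^3/(3·R) = -1.759e-6 C/m.
Applying ∮E·dA = Q_enc/ε₀ with the end caps contributing no flux:
E = |λ_enc|/(2πε₀r) = (1.759×10^-6)/(2π·8.85×10^-12·0.03) = 1.05×10^6 N/C.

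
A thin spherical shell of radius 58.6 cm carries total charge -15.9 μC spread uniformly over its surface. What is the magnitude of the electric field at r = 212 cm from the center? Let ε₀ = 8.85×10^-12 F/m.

|E| ≈ 3.18×10^4 V/m

By spherical symmetry E is radial; choose a Gaussian sphere of radius r = 212 cm (r > 58.6 cm).
The entire shell is enclosed: Q_enc = -1.59e-5 C.
Gauss's law: E·4πr² = Q_enc/ε₀.
E = |Q_enc|/(4πε₀r²) = (1.59×10^-5)/(4π·8.85×10^-12·(2.12)²) = 3.18e4 N/C.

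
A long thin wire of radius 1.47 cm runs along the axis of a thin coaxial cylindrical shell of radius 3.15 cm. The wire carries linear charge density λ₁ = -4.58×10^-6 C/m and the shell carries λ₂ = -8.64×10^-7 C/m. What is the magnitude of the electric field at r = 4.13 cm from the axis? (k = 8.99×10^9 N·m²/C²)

|E| = 2.37×10^6 N/C

By cylindrical symmetry E is radial; use a coaxial Gaussian cylinder of radius 4.13 cm and length L (r > 3.15 cm, enclosing both).
λ_enc = λ₁ + λ₂ = (-4.58×10^-6) + (-8.64e-7) = -5.444×10^-6 C/m.
By Gauss's law (flux through the curved wall only), E·2πrL = λ_enc L/ε₀.
E = 2k|λ_enc|/r = 2(8.99×10^9)(5.444e-6)/(0.0413) = 2.37×10^6 N/C.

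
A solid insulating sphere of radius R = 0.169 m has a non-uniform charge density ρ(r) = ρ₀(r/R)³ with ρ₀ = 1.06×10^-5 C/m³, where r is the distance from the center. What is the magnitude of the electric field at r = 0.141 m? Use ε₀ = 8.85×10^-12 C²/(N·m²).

Symmetry ⇒ E = E(r) r̂. Gaussian sphere of radius r = 0.141 m (r < R).
Q_enc = ∫₀^r ρ(r')·4πr'² dr' = (4πρ₀/R³) ∫₀^r r'^5 dr' = 4πρ₀ r^6/(6·R³) = 3.614e-8 C.
Since E is radial and uniform over the Gaussian sphere, Φ = E·4πr² = Q_enc/ε₀.
E = |Q_enc|/(4πε₀r²) = (3.614e-8)/(4π·8.85×10^-12·(0.141)²) = 1.63e4 N/C.

|E| = 1.63e4 V/m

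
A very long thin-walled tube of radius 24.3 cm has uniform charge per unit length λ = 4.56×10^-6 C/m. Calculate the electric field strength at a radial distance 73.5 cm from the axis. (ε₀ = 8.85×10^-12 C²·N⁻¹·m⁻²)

E ≈ 1.12e5 N/C

By cylindrical symmetry E is radial; use a coaxial Gaussian cylinder of radius 73.5 cm and length L (r > 24.3 cm).
The full line charge is enclosed: λ_enc = 4.56×10^-6 C/m.
Applying ∮E·dA = Q_enc/ε₀ with the end caps contributing no flux:
E = |λ_enc|/(2πε₀r) = (4.56×10^-6)/(2π·8.85×10^-12·0.735) = 1.12×10^5 N/C.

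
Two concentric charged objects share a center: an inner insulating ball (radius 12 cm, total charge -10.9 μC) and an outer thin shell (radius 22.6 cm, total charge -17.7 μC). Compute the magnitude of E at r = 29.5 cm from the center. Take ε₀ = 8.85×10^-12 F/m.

Symmetry ⇒ E = E(r) r̂. Gaussian sphere of radius r = 29.5 cm (r > 22.6 cm, enclosing both).
Q_enc = (-10.9 μC) + (-17.7 μC) = -2.86×10^-5 C.
Applying ∮E·dA = Q_enc/ε₀ with Φ = E(4πr²):
E = |Q_enc|/(4πε₀r²) = (2.86×10^-5)/(4π·8.85×10^-12·(0.295)²) = 2.96×10^6 N/C.

2.96×10^6 N/C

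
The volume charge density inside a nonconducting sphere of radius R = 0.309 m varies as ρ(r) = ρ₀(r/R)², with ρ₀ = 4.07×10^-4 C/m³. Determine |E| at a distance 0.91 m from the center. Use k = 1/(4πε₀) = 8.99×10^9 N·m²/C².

|E| ≈ 3.28×10^5 N/C

By spherical symmetry E is radial; choose a Gaussian sphere of radius r = 0.91 m (r > R, all charge enclosed).
Q_enc = 4π ∫₀^R ρ₀(r'/R)^2 r'² dr' = 4πρ₀R³/5 = 3.018×10^-5 C.
Gauss's law: E·4πr² = Q_enc/ε₀.
E = k|Q_enc|/r² = (8.99×10^9)(3.018e-5)/(0.91)² = 3.28e5 N/C.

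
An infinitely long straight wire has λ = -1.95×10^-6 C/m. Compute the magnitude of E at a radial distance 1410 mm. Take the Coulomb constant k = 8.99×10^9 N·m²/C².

Choose a coaxial cylinder of radius r = 1410 mm (arbitrary length L) as the Gaussian surface.
Q_enc = λL, so λ_enc = -1.95e-6 C/m.
Gauss's law: E·2πrL = λ_enc L/ε₀.
E = 2k|λ_enc|/r = 2(8.99×10^9)(1.95×10^-6)/(1.41) = 2.49e4 N/C.

E ≈ 2.49e4 N/C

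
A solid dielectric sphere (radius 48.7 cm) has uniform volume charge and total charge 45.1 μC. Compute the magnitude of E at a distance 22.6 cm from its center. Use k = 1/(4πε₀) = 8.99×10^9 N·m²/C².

7.93×10^5 N/C

By spherical symmetry E is radial; choose a Gaussian sphere of radius r = 22.6 cm (r < R).
Only the charge within r is enclosed: Q_enc = Q·(r/R)³ = (45.1 μC)·(22.6 cm/48.7 cm)³ = 4.507e-6 C.
Since E is radial and uniform over the Gaussian sphere, Φ = E·4πr² = Q_enc/ε₀.
E = k|Q_enc|/r² = (8.99×10^9)(4.507e-6)/(0.226)² = 7.93e5 N/C.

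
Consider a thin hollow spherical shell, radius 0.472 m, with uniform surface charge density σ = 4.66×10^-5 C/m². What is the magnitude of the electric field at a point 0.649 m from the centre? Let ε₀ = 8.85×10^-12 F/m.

|E| = 2.79e6 N/C

Use a concentric Gaussian sphere at r = 0.649 m (r > 0.472 m).
The entire shell is enclosed: Q_enc = σ·4πR² = (4.66×10^-5)·4π·(0.472)² = 1.305e-4 C.
Since E is radial and uniform over the Gaussian sphere, Φ = E·4πr² = Q_enc/ε₀.
E = |Q_enc|/(4πε₀r²) = (1.305×10^-4)/(4π·8.85×10^-12·(0.649)²) = 2.79×10^6 N/C.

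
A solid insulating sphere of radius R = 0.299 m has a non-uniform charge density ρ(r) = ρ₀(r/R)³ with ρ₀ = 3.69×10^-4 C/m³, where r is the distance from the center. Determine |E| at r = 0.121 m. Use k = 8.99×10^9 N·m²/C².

Symmetry ⇒ E = E(r) r̂. Gaussian sphere of radius r = 0.121 m (r < R).
Integrate the density: Q_enc = 4π ∫₀^r ρ₀(r'/R)^3 r'² dr' = 4πρ₀ r^6/(6·R³) = 9.074×10^-8 C.
By Gauss's law, ∮E·dA = E·4πr² = Q_enc/ε₀.
E = k|Q_enc|/r² = (8.99×10^9)(9.074×10^-8)/(0.121)² = 5.57×10^4 N/C.

|E| ≈ 5.57×10^4 N/C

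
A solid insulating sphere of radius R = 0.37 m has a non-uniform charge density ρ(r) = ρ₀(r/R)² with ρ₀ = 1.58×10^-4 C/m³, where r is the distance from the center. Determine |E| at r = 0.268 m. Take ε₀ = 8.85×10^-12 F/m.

E ≈ 5.02×10^5 N/C

Take a concentric spherical Gaussian surface of radius r = 0.268 m (r < R).
Integrate the density: Q_enc = 4π ∫₀^r ρ₀(r'/R)^2 r'² dr' = 4πρ₀ r^5/(5·R²) = 4.01×10^-6 C.
Since E is radial and uniform over the Gaussian sphere, Φ = E·4πr² = Q_enc/ε₀.
E = |Q_enc|/(4πε₀r²) = (4.01e-6)/(4π·8.85×10^-12·(0.268)²) = 5.02×10^5 N/C.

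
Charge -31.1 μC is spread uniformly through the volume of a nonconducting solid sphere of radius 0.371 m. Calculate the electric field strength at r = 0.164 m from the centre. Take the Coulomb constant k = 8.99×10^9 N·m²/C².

Symmetry ⇒ E = E(r) r̂. Gaussian sphere of radius r = 0.164 m (r < R).
For a uniform sphere the enclosed fraction is (r/R)³, so Q_enc = (-31.1 μC)(0.164/0.371)³ = -2.686×10^-6 C.
Applying ∮E·dA = Q_enc/ε₀ with Φ = E(4πr²):
E = k|Q_enc|/r² = (8.99×10^9)(2.686×10^-6)/(0.164)² = 8.98×10^5 N/C.

|E| = 8.98×10^5 N/C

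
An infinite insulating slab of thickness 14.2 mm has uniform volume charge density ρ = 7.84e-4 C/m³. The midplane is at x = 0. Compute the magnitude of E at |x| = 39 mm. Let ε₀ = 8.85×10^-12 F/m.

The point |x| = 39 mm lies outside the slab (half-thickness 0.0071 m). A symmetric pillbox spanning the full slab encloses Q_enc = ρ·d·A.
Flux = 2EA ⇒ E = |ρ|d/(2ε₀), independent of distance outside.
E = (7.84e-4)(0.0142)/(2·8.85×10^-12) = 6.29e5 N/C.

|E| = 6.29e5 N/C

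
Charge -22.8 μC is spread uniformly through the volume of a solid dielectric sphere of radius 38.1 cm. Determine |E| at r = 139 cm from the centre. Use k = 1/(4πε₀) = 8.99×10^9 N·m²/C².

|E| = 1.06×10^5 V/m

Symmetry ⇒ E = E(r) r̂. Gaussian sphere of radius r = 139 cm (r > R, so the entire charge is enclosed).
Q_enc = -22.8 μC = -2.28×10^-5 C.
Gauss's law: E·4πr² = Q_enc/ε₀.
E = k|Q_enc|/r² = (8.99×10^9)(2.28×10^-5)/(1.39)² = 1.06×10^5 N/C.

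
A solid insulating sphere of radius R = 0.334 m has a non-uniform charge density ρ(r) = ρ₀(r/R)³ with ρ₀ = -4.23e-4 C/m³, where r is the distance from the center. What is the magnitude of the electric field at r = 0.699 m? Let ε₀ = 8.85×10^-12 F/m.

Use a concentric Gaussian sphere at r = 0.699 m (r > R, all charge enclosed).
Q_enc = 4π ∫₀^R ρ₀(r'/R)^3 r'² dr' = 4πρ₀R³/6 = -3.301e-5 C.
By Gauss's law, ∮E·dA = E·4πr² = Q_enc/ε₀.
E = |Q_enc|/(4πε₀r²) = (3.301×10^-5)/(4π·8.85×10^-12·(0.699)²) = 6.07e5 N/C.

|E| ≈ 6.07e5 N/C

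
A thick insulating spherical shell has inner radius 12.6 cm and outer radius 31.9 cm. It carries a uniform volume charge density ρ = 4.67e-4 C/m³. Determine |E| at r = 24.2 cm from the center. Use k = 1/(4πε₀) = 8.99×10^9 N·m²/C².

3.66×10^6 V/m

Use a concentric Gaussian sphere at r = 24.2 cm (within the shell material, 12.6 cm < r < 31.9 cm).
Enclosed charge is the volume from a to r: Q_enc = (4π/3)ρ(r³ − a³) = 2.381×10^-5 C.
Applying ∮E·dA = Q_enc/ε₀ with Φ = E(4πr²):
E = k|Q_enc|/r² = (8.99×10^9)(2.381×10^-5)/(0.242)² = 3.66×10^6 N/C.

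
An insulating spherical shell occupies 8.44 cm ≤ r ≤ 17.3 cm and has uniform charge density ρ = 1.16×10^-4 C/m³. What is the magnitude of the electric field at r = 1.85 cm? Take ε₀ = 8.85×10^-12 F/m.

Use a concentric Gaussian sphere at r = 1.85 cm (r < 8.44 cm, inside the empty cavity).
No charge is enclosed, so by Gauss's law E·4πr² = 0 ⇒ E = 0.

|E| = 0 N/C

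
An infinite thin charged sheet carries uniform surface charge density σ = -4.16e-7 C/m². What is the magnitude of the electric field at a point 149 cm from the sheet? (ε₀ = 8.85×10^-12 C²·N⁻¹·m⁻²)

E = 2.35e4 N/C

The symmetry is planar: E is normal to the sheet and the same magnitude on both sides. Take a pillbox straddling the sheet with end-cap area A.
Flux Φ = 2EA and Q_enc = σA, so 2EA = σA/ε₀ ⇒ E = |σ|/(2ε₀), independent of distance.
E = |σ|/(2ε₀) = (4.16×10^-7)/(2·8.85×10^-12) = 2.35×10^4 N/C.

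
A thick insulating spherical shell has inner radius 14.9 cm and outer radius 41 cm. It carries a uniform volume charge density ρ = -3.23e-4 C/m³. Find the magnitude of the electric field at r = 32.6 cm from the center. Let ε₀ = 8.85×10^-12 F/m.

E ≈ 3.59×10^6 V/m

Take a concentric spherical Gaussian surface of radius r = 32.6 cm (within the shell material, 14.9 cm < r < 41 cm).
Only the shell between 14.9 cm and r is enclosed: Q_enc = ρ·(4π/3)(r³ − a³) = (-3.23×10^-4)·(4π/3)·((0.326)³ − (0.149)³) = -4.24×10^-5 C.
Since E is radial and uniform over the Gaussian sphere, Φ = E·4πr² = Q_enc/ε₀.
E = |Q_enc|/(4πε₀r²) = (4.24e-5)/(4π·8.85×10^-12·(0.326)²) = 3.59e6 N/C.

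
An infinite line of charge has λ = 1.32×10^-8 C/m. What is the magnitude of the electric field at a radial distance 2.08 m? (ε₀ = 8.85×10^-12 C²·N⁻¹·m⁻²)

114 V/m

Take a coaxial cylindrical Gaussian surface of radius r = 2.08 m and length L.
Q_enc = λL, so λ_enc = 1.32×10^-8 C/m.
By Gauss's law (flux through the curved wall only), E·2πrL = λ_enc L/ε₀.
E = |λ_enc|/(2πε₀r) = (1.32×10^-8)/(2π·8.85×10^-12·2.08) = 114 N/C.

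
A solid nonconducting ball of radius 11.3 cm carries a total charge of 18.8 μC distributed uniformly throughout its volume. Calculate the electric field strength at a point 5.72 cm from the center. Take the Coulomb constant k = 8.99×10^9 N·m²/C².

E = 6.70e6 V/m

Use a concentric Gaussian sphere at r = 5.72 cm (r < R).
For a uniform sphere the enclosed fraction is (r/R)³, so Q_enc = (18.8 μC)(0.0572/0.113)³ = 2.438×10^-6 C.
Since E is radial and uniform over the Gaussian sphere, Φ = E·4πr² = Q_enc/ε₀.
E = k|Q_enc|/r² = (8.99×10^9)(2.438e-6)/(0.0572)² = 6.70e6 N/C.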